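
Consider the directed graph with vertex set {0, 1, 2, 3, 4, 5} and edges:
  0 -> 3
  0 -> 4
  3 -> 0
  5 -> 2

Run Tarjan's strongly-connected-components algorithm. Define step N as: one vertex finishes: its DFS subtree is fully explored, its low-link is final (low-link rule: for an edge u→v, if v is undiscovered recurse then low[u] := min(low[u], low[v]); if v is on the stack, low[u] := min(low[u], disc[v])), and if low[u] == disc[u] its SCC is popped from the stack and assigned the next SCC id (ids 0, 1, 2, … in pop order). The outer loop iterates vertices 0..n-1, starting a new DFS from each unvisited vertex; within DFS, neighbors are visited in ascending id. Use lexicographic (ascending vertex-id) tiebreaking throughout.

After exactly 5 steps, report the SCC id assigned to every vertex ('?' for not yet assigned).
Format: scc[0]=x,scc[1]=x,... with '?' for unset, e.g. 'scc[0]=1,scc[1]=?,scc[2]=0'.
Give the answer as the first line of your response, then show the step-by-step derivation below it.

scc[0]=1,scc[1]=2,scc[2]=3,scc[3]=1,scc[4]=0,scc[5]=?

step 1: low=(low[0]=0,low[1]=?,low[2]=?,low[3]=0,low[4]=?,low[5]=?); scc=(scc[0]=?,scc[1]=?,scc[2]=?,scc[3]=?,scc[4]=?,scc[5]=?)
step 2: low=(low[0]=0,low[1]=?,low[2]=?,low[3]=0,low[4]=2,low[5]=?); scc=(scc[0]=?,scc[1]=?,scc[2]=?,scc[3]=?,scc[4]=0,scc[5]=?)
step 3: low=(low[0]=0,low[1]=?,low[2]=?,low[3]=0,low[4]=2,low[5]=?); scc=(scc[0]=1,scc[1]=?,scc[2]=?,scc[3]=1,scc[4]=0,scc[5]=?)
step 4: low=(low[0]=0,low[1]=3,low[2]=?,low[3]=0,low[4]=2,low[5]=?); scc=(scc[0]=1,scc[1]=2,scc[2]=?,scc[3]=1,scc[4]=0,scc[5]=?)
step 5: low=(low[0]=0,low[1]=3,low[2]=4,low[3]=0,low[4]=2,low[5]=?); scc=(scc[0]=1,scc[1]=2,scc[2]=3,scc[3]=1,scc[4]=0,scc[5]=?)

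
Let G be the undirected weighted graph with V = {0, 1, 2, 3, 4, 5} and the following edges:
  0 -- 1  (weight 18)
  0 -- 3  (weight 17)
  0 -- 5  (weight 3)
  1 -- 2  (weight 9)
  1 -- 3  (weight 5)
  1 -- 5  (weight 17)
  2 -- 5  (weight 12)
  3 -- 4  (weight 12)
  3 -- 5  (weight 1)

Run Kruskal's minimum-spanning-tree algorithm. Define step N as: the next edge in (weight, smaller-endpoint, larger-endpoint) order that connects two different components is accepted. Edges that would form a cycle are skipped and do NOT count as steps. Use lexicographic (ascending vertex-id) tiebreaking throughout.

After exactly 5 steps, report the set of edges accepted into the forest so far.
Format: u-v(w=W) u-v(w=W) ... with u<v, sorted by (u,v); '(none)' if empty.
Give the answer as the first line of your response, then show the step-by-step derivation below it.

0-5(w=3) 1-2(w=9) 1-3(w=5) 3-4(w=12) 3-5(w=1)

step 1: add edge 3-5 (w=1); MST = {3-5(w=1)}
step 2: add edge 0-5 (w=3); MST = {0-5(w=3) 3-5(w=1)}
step 3: add edge 1-3 (w=5); MST = {0-5(w=3) 1-3(w=5) 3-5(w=1)}
step 4: add edge 1-2 (w=9); MST = {0-5(w=3) 1-2(w=9) 1-3(w=5) 3-5(w=1)}
step 5: add edge 3-4 (w=12); MST = {0-5(w=3) 1-2(w=9) 1-3(w=5) 3-4(w=12) 3-5(w=1)}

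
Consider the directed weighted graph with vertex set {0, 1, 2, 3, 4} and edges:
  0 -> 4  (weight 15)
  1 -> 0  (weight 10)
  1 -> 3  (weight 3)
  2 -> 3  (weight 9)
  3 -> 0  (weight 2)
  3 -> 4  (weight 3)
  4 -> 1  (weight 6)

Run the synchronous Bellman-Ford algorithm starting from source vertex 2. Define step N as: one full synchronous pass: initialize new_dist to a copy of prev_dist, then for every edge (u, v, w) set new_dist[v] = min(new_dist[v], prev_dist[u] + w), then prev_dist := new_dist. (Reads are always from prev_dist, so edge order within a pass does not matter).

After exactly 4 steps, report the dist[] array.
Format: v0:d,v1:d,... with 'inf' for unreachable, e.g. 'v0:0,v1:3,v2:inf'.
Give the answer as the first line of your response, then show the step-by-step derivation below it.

v0:11,v1:18,v2:0,v3:9,v4:12

step 1: dist = v0:inf,v1:inf,v2:0,v3:9,v4:inf
step 2: dist = v0:11,v1:inf,v2:0,v3:9,v4:12
step 3: dist = v0:11,v1:18,v2:0,v3:9,v4:12
step 4: dist = v0:11,v1:18,v2:0,v3:9,v4:12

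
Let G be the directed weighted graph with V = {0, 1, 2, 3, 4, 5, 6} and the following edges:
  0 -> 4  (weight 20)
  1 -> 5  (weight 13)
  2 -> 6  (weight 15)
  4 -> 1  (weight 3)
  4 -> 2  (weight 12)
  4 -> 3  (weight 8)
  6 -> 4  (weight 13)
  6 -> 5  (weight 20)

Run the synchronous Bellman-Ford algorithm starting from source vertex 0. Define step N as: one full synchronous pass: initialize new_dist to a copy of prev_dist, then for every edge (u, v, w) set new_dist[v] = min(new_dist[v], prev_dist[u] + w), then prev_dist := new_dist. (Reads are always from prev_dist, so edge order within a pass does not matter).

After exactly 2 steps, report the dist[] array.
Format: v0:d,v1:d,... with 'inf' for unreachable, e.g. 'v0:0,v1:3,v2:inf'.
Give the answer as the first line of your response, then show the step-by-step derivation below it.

v0:0,v1:23,v2:32,v3:28,v4:20,v5:inf,v6:inf

step 1: dist = v0:0,v1:inf,v2:inf,v3:inf,v4:20,v5:inf,v6:inf
step 2: dist = v0:0,v1:23,v2:32,v3:28,v4:20,v5:inf,v6:inf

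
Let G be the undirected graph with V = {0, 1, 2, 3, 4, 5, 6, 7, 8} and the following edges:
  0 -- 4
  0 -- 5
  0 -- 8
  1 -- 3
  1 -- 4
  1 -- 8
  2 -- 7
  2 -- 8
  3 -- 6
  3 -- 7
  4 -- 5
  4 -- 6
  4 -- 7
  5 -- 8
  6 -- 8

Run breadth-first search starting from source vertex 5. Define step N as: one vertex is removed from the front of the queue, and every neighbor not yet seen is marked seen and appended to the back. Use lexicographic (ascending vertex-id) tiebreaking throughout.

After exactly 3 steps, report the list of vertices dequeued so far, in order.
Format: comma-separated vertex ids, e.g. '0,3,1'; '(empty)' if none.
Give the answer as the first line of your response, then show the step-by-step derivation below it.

5,0,4

step 1: dequeue 5; queue=[0,4,8]; order=5
step 2: dequeue 0; queue=[4,8]; order=5,0
step 3: dequeue 4; queue=[8,1,6,7]; order=5,0,4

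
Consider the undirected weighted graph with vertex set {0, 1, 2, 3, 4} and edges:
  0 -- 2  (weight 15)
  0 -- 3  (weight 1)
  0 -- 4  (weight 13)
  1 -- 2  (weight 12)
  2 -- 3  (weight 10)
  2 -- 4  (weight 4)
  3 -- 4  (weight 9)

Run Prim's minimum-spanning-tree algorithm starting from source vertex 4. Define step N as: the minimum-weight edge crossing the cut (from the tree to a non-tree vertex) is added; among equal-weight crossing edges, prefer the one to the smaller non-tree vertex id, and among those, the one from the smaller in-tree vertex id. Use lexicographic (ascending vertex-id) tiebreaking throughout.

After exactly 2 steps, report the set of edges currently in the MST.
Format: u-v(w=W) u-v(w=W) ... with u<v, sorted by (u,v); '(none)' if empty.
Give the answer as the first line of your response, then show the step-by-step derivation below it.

2-4(w=4) 3-4(w=9)

step 1: add edge 2-4 (w=4); MST = {2-4(w=4)}
step 2: add edge 3-4 (w=9); MST = {2-4(w=4) 3-4(w=9)}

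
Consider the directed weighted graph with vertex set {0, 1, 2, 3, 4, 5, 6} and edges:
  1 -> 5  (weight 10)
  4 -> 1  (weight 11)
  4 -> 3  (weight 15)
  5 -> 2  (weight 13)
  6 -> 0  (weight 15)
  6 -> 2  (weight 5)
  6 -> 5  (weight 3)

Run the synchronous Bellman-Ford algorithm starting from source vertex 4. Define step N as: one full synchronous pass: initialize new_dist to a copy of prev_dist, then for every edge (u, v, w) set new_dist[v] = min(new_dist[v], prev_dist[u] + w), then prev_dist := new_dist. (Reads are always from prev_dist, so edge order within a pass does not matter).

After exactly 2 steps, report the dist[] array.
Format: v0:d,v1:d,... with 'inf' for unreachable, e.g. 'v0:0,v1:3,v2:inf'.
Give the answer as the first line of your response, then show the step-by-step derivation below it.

v0:inf,v1:11,v2:inf,v3:15,v4:0,v5:21,v6:inf

step 1: dist = v0:inf,v1:11,v2:inf,v3:15,v4:0,v5:inf,v6:inf
step 2: dist = v0:inf,v1:11,v2:inf,v3:15,v4:0,v5:21,v6:inf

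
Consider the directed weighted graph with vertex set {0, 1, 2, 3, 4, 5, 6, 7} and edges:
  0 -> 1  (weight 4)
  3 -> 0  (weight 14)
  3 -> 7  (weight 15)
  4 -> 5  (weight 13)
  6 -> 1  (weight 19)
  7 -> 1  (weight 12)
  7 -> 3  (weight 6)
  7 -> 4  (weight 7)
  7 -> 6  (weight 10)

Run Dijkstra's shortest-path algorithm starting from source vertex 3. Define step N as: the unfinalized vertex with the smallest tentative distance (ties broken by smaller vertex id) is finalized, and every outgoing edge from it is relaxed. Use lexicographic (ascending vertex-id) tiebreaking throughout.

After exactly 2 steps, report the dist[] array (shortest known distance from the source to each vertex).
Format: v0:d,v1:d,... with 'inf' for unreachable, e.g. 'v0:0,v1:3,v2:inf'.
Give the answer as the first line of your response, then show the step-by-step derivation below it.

v0:14,v1:18,v2:inf,v3:0,v4:inf,v5:inf,v6:inf,v7:15

step 1: dist = v0:14,v1:inf,v2:inf,v3:0,v4:inf,v5:inf,v6:inf,v7:15
step 2: dist = v0:14,v1:18,v2:inf,v3:0,v4:inf,v5:inf,v6:inf,v7:15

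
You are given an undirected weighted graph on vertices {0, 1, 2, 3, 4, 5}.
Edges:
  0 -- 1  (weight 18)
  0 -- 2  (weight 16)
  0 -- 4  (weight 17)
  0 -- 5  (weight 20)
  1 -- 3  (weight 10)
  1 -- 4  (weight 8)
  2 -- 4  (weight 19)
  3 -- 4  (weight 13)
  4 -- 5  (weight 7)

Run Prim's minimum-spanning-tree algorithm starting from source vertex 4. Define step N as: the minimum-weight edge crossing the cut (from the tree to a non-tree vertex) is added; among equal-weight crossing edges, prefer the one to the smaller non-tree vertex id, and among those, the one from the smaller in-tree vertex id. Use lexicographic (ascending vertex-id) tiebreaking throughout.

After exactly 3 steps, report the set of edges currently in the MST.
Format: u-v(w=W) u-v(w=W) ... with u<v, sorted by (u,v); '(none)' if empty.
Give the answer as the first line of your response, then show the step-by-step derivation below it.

1-3(w=10) 1-4(w=8) 4-5(w=7)

step 1: add edge 4-5 (w=7); MST = {4-5(w=7)}
step 2: add edge 1-4 (w=8); MST = {1-4(w=8) 4-5(w=7)}
step 3: add edge 1-3 (w=10); MST = {1-3(w=10) 1-4(w=8) 4-5(w=7)}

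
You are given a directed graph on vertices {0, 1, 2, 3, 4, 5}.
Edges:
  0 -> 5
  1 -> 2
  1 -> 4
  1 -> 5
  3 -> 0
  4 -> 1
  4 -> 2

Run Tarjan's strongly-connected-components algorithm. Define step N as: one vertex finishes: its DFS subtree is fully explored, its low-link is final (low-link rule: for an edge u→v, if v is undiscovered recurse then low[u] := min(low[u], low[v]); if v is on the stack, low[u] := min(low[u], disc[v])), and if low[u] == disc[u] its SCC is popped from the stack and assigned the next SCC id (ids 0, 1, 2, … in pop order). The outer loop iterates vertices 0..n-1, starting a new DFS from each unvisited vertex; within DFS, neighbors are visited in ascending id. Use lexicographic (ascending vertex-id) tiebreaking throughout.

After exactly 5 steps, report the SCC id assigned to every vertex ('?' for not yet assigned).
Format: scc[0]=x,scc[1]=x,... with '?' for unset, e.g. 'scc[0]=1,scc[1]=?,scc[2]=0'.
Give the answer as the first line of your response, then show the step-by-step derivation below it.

scc[0]=1,scc[1]=3,scc[2]=2,scc[3]=?,scc[4]=3,scc[5]=0

step 1: low=(low[0]=0,low[1]=?,low[2]=?,low[3]=?,low[4]=?,low[5]=1); scc=(scc[0]=?,scc[1]=?,scc[2]=?,scc[3]=?,scc[4]=?,scc[5]=0)
step 2: low=(low[0]=0,low[1]=?,low[2]=?,low[3]=?,low[4]=?,low[5]=1); scc=(scc[0]=1,scc[1]=?,scc[2]=?,scc[3]=?,scc[4]=?,scc[5]=0)
step 3: low=(low[0]=0,low[1]=2,low[2]=3,low[3]=?,low[4]=?,low[5]=1); scc=(scc[0]=1,scc[1]=?,scc[2]=2,scc[3]=?,scc[4]=?,scc[5]=0)
step 4: low=(low[0]=0,low[1]=2,low[2]=3,low[3]=?,low[4]=2,low[5]=1); scc=(scc[0]=1,scc[1]=?,scc[2]=2,scc[3]=?,scc[4]=?,scc[5]=0)
step 5: low=(low[0]=0,low[1]=2,low[2]=3,low[3]=?,low[4]=2,low[5]=1); scc=(scc[0]=1,scc[1]=3,scc[2]=2,scc[3]=?,scc[4]=3,scc[5]=0)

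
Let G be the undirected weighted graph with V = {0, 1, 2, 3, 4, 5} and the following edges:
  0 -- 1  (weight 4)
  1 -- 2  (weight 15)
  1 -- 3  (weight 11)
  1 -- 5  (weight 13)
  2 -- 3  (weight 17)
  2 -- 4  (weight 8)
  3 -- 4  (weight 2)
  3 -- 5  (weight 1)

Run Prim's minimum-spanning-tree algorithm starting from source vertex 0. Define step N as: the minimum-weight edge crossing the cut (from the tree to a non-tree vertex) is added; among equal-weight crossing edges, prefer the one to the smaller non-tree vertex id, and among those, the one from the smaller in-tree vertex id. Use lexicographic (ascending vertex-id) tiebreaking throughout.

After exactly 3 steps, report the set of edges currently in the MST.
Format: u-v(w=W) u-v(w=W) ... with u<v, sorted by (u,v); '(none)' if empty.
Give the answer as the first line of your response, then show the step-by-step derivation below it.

0-1(w=4) 1-3(w=11) 3-5(w=1)

step 1: add edge 0-1 (w=4); MST = {0-1(w=4)}
step 2: add edge 1-3 (w=11); MST = {0-1(w=4) 1-3(w=11)}
step 3: add edge 3-5 (w=1); MST = {0-1(w=4) 1-3(w=11) 3-5(w=1)}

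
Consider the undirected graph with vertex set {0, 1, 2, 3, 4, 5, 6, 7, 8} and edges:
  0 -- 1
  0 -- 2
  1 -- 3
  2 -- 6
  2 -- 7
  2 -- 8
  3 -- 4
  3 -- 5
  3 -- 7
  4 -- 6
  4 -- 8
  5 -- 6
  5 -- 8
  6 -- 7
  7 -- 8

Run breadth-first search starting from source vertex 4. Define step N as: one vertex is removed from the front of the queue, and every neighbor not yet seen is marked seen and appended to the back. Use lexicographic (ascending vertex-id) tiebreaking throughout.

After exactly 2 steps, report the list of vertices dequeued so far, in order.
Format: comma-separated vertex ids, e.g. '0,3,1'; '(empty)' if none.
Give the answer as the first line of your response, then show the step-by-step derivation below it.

4,3

step 1: dequeue 4; queue=[3,6,8]; order=4
step 2: dequeue 3; queue=[6,8,1,5,7]; order=4,3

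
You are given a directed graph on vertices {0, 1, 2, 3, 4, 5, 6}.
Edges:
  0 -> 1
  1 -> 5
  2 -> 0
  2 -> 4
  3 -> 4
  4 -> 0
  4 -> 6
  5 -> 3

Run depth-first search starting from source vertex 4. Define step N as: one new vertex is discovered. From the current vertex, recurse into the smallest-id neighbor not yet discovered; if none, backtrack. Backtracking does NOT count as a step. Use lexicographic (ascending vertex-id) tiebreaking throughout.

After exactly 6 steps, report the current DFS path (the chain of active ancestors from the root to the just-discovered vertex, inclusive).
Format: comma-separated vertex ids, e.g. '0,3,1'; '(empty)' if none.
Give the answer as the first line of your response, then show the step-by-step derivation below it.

4,6

step 1: discover 4; path=4; order=4
step 2: discover 0; path=4>0; order=4,0
step 3: discover 1; path=4>0>1; order=4,0,1
step 4: discover 5; path=4>0>1>5; order=4,0,1,5
step 5: discover 3; path=4>0>1>5>3; order=4,0,1,5,3
step 6: discover 6; path=4>6; order=4,0,1,5,3,6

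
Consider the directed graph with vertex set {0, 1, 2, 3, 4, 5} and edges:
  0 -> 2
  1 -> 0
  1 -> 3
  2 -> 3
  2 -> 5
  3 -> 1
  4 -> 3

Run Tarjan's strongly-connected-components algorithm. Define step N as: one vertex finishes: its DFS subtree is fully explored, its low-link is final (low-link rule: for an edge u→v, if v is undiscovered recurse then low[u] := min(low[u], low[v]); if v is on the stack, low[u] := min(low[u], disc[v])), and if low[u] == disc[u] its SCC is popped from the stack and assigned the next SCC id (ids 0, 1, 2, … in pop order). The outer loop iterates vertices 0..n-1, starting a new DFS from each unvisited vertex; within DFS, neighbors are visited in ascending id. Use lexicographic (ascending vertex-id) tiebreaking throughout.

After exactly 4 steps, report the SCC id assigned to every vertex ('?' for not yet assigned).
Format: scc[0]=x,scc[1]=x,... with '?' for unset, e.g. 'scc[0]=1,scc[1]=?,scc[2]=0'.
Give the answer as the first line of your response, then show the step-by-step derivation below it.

scc[0]=?,scc[1]=?,scc[2]=?,scc[3]=?,scc[4]=?,scc[5]=0

step 1: low=(low[0]=0,low[1]=0,low[2]=1,low[3]=2,low[4]=?,low[5]=?); scc=(scc[0]=?,scc[1]=?,scc[2]=?,scc[3]=?,scc[4]=?,scc[5]=?)
step 2: low=(low[0]=0,low[1]=0,low[2]=1,low[3]=0,low[4]=?,low[5]=?); scc=(scc[0]=?,scc[1]=?,scc[2]=?,scc[3]=?,scc[4]=?,scc[5]=?)
step 3: low=(low[0]=0,low[1]=0,low[2]=0,low[3]=0,low[4]=?,low[5]=4); scc=(scc[0]=?,scc[1]=?,scc[2]=?,scc[3]=?,scc[4]=?,scc[5]=0)
step 4: low=(low[0]=0,low[1]=0,low[2]=0,low[3]=0,low[4]=?,low[5]=4); scc=(scc[0]=?,scc[1]=?,scc[2]=?,scc[3]=?,scc[4]=?,scc[5]=0)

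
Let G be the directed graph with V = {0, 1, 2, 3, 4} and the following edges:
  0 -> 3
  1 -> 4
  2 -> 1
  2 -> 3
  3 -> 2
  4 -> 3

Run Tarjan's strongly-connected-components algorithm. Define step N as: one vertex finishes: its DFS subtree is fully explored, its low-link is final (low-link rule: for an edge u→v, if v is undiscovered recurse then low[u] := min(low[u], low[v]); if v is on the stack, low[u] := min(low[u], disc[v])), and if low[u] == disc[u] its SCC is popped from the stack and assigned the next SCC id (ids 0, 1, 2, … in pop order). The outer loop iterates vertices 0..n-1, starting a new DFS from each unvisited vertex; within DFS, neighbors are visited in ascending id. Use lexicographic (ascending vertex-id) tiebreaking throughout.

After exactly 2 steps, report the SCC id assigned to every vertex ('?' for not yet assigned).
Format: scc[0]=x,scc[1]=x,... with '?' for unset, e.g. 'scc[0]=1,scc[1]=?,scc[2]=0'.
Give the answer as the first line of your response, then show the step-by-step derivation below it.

scc[0]=?,scc[1]=?,scc[2]=?,scc[3]=?,scc[4]=?

step 1: low=(low[0]=0,low[1]=3,low[2]=2,low[3]=1,low[4]=1); scc=(scc[0]=?,scc[1]=?,scc[2]=?,scc[3]=?,scc[4]=?)
step 2: low=(low[0]=0,low[1]=1,low[2]=2,low[3]=1,low[4]=1); scc=(scc[0]=?,scc[1]=?,scc[2]=?,scc[3]=?,scc[4]=?)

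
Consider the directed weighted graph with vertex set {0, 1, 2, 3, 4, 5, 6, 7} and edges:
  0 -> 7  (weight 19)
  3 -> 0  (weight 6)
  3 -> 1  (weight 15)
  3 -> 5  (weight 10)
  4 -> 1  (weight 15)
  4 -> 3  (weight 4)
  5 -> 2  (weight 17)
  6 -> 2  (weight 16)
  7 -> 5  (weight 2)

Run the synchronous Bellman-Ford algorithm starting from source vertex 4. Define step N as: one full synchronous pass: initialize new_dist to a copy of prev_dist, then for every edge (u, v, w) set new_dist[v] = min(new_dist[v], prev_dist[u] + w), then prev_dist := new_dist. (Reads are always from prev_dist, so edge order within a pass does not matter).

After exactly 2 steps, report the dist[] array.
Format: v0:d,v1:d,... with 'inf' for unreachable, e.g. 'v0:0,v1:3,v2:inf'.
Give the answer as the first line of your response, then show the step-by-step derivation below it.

v0:10,v1:15,v2:inf,v3:4,v4:0,v5:14,v6:inf,v7:inf

step 1: dist = v0:inf,v1:15,v2:inf,v3:4,v4:0,v5:inf,v6:inf,v7:inf
step 2: dist = v0:10,v1:15,v2:inf,v3:4,v4:0,v5:14,v6:inf,v7:inf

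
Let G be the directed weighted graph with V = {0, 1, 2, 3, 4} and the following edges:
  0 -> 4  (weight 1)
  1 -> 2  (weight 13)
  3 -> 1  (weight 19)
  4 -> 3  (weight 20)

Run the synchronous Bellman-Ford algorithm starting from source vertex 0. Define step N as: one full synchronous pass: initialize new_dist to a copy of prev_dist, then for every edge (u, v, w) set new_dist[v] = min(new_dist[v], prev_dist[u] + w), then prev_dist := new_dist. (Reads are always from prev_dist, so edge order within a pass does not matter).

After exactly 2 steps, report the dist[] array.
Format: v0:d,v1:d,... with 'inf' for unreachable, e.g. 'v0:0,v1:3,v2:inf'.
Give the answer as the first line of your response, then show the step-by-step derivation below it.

v0:0,v1:inf,v2:inf,v3:21,v4:1

step 1: dist = v0:0,v1:inf,v2:inf,v3:inf,v4:1
step 2: dist = v0:0,v1:inf,v2:inf,v3:21,v4:1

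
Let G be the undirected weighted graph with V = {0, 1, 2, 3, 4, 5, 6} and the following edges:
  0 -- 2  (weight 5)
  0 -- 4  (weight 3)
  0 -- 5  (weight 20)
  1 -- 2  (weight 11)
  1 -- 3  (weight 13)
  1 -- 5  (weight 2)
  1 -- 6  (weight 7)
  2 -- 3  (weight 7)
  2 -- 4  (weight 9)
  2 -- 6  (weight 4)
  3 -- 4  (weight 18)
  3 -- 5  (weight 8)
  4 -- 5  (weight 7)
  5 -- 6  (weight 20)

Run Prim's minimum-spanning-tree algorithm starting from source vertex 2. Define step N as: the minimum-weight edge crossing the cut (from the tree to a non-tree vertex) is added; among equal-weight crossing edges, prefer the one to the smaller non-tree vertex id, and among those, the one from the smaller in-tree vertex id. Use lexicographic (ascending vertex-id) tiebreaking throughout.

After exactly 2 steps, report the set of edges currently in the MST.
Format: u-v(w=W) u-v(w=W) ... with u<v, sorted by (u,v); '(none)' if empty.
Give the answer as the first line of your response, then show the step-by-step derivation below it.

0-2(w=5) 2-6(w=4)

step 1: add edge 2-6 (w=4); MST = {2-6(w=4)}
step 2: add edge 0-2 (w=5); MST = {0-2(w=5) 2-6(w=4)}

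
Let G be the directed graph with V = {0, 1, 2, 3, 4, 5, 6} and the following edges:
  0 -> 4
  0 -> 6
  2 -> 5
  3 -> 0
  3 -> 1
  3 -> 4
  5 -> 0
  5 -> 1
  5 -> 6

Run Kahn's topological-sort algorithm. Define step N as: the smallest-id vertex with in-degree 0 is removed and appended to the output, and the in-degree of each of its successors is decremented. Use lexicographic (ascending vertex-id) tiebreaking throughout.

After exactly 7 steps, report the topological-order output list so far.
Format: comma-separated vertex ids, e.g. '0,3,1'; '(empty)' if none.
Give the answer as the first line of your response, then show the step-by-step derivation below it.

2,3,5,0,1,4,6

step 1: output 2; order=[2]; indeg=(2,2,0,0,2,0,2)
step 2: output 3; order=[2,3]; indeg=(1,1,0,0,1,0,2)
step 3: output 5; order=[2,3,5]; indeg=(0,0,0,0,1,0,1)
step 4: output 0; order=[2,3,5,0]; indeg=(0,0,0,0,0,0,0)
step 5: output 1; order=[2,3,5,0,1]; indeg=(0,0,0,0,0,0,0)
step 6: output 4; order=[2,3,5,0,1,4]; indeg=(0,0,0,0,0,0,0)
step 7: output 6; order=[2,3,5,0,1,4,6]; indeg=(0,0,0,0,0,0,0)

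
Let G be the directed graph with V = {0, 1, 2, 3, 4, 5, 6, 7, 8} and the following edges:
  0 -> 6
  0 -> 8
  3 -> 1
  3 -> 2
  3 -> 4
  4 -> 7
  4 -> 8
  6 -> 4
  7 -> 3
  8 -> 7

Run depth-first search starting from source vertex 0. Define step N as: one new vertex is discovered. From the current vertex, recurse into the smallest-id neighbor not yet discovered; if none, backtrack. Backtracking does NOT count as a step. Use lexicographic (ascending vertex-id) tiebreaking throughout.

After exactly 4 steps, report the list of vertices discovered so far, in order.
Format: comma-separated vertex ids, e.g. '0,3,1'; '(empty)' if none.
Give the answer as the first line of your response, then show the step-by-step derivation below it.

0,6,4,7

step 1: discover 0; path=0; order=0
step 2: discover 6; path=0>6; order=0,6
step 3: discover 4; path=0>6>4; order=0,6,4
step 4: discover 7; path=0>6>4>7; order=0,6,4,7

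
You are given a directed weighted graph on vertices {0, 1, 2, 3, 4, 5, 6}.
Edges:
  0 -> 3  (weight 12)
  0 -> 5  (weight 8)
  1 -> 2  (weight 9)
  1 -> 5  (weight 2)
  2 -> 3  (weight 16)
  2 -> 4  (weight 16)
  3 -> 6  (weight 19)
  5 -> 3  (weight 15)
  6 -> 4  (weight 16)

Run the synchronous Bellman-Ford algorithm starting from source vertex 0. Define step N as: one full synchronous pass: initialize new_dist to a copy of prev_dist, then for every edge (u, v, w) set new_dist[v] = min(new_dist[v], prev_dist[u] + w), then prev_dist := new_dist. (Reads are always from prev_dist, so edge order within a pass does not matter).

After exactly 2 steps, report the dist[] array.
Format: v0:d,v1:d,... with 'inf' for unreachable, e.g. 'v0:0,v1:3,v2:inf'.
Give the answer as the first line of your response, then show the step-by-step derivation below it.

v0:0,v1:inf,v2:inf,v3:12,v4:inf,v5:8,v6:31

step 1: dist = v0:0,v1:inf,v2:inf,v3:12,v4:inf,v5:8,v6:inf
step 2: dist = v0:0,v1:inf,v2:inf,v3:12,v4:inf,v5:8,v6:31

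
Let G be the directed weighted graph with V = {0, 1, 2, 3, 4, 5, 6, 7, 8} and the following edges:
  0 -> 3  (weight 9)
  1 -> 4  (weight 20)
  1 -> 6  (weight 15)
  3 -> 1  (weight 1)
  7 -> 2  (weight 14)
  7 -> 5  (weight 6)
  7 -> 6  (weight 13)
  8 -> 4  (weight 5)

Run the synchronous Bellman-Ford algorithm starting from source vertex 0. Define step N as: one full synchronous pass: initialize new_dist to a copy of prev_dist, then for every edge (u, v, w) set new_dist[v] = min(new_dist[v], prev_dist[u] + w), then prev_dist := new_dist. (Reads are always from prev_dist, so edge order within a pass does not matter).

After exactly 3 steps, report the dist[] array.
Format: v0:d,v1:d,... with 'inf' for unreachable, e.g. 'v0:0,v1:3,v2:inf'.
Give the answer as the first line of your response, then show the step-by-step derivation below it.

v0:0,v1:10,v2:inf,v3:9,v4:30,v5:inf,v6:25,v7:inf,v8:inf

step 1: dist = v0:0,v1:inf,v2:inf,v3:9,v4:inf,v5:inf,v6:inf,v7:inf,v8:inf
step 2: dist = v0:0,v1:10,v2:inf,v3:9,v4:inf,v5:inf,v6:inf,v7:inf,v8:inf
step 3: dist = v0:0,v1:10,v2:inf,v3:9,v4:30,v5:inf,v6:25,v7:inf,v8:inf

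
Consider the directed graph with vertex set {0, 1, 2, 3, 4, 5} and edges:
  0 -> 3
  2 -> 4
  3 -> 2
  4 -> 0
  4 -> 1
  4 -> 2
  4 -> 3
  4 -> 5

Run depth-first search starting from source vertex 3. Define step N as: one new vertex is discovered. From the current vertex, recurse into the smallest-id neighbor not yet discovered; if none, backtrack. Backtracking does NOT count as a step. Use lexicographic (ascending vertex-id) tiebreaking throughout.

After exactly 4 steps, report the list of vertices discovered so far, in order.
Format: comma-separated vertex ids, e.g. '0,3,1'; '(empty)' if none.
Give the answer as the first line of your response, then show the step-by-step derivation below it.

3,2,4,0

step 1: discover 3; path=3; order=3
step 2: discover 2; path=3>2; order=3,2
step 3: discover 4; path=3>2>4; order=3,2,4
step 4: discover 0; path=3>2>4>0; order=3,2,4,0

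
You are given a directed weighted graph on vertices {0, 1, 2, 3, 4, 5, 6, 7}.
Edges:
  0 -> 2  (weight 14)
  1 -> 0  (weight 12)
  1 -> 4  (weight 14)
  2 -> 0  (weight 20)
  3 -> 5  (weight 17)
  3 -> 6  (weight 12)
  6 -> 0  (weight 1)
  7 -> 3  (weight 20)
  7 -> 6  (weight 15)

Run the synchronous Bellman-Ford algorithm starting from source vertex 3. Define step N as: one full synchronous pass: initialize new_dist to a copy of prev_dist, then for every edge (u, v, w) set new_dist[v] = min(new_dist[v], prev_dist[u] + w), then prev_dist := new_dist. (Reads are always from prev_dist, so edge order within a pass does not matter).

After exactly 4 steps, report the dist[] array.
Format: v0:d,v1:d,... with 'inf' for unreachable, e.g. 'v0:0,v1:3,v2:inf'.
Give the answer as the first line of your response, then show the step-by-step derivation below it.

v0:13,v1:inf,v2:27,v3:0,v4:inf,v5:17,v6:12,v7:inf

step 1: dist = v0:inf,v1:inf,v2:inf,v3:0,v4:inf,v5:17,v6:12,v7:inf
step 2: dist = v0:13,v1:inf,v2:inf,v3:0,v4:inf,v5:17,v6:12,v7:inf
step 3: dist = v0:13,v1:inf,v2:27,v3:0,v4:inf,v5:17,v6:12,v7:inf
step 4: dist = v0:13,v1:inf,v2:27,v3:0,v4:inf,v5:17,v6:12,v7:inf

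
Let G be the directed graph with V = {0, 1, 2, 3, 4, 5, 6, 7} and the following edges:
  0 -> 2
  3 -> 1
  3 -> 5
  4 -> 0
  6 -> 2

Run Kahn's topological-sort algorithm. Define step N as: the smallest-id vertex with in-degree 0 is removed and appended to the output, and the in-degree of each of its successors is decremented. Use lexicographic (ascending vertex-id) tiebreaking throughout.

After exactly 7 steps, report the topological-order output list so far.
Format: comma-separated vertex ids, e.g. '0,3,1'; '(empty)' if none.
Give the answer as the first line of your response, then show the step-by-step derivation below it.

3,1,4,0,5,6,2

step 1: output 3; order=[3]; indeg=(1,0,2,0,0,0,0,0)
step 2: output 1; order=[3,1]; indeg=(1,0,2,0,0,0,0,0)
step 3: output 4; order=[3,1,4]; indeg=(0,0,2,0,0,0,0,0)
step 4: output 0; order=[3,1,4,0]; indeg=(0,0,1,0,0,0,0,0)
step 5: output 5; order=[3,1,4,0,5]; indeg=(0,0,1,0,0,0,0,0)
step 6: output 6; order=[3,1,4,0,5,6]; indeg=(0,0,0,0,0,0,0,0)
step 7: output 2; order=[3,1,4,0,5,6,2]; indeg=(0,0,0,0,0,0,0,0)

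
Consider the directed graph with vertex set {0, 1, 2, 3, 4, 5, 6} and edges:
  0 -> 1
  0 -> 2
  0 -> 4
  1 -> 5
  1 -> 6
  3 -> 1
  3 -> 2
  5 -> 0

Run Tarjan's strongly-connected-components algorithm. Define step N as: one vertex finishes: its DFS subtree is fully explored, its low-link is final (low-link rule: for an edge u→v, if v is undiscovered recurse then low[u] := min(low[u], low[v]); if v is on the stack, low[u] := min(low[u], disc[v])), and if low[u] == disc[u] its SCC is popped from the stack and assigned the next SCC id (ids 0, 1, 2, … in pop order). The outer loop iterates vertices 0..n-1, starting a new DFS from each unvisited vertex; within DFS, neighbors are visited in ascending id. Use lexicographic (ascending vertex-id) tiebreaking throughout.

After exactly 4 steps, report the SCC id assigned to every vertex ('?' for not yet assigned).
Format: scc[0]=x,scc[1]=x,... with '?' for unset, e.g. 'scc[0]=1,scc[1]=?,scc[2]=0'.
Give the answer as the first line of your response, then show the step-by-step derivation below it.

scc[0]=?,scc[1]=?,scc[2]=1,scc[3]=?,scc[4]=?,scc[5]=?,scc[6]=0

step 1: low=(low[0]=0,low[1]=1,low[2]=?,low[3]=?,low[4]=?,low[5]=0,low[6]=?); scc=(scc[0]=?,scc[1]=?,scc[2]=?,scc[3]=?,scc[4]=?,scc[5]=?,scc[6]=?)
step 2: low=(low[0]=0,low[1]=0,low[2]=?,low[3]=?,low[4]=?,low[5]=0,low[6]=3); scc=(scc[0]=?,scc[1]=?,scc[2]=?,scc[3]=?,scc[4]=?,scc[5]=?,scc[6]=0)
step 3: low=(low[0]=0,low[1]=0,low[2]=?,low[3]=?,low[4]=?,low[5]=0,low[6]=3); scc=(scc[0]=?,scc[1]=?,scc[2]=?,scc[3]=?,scc[4]=?,scc[5]=?,scc[6]=0)
step 4: low=(low[0]=0,low[1]=0,low[2]=4,low[3]=?,low[4]=?,low[5]=0,low[6]=3); scc=(scc[0]=?,scc[1]=?,scc[2]=1,scc[3]=?,scc[4]=?,scc[5]=?,scc[6]=0)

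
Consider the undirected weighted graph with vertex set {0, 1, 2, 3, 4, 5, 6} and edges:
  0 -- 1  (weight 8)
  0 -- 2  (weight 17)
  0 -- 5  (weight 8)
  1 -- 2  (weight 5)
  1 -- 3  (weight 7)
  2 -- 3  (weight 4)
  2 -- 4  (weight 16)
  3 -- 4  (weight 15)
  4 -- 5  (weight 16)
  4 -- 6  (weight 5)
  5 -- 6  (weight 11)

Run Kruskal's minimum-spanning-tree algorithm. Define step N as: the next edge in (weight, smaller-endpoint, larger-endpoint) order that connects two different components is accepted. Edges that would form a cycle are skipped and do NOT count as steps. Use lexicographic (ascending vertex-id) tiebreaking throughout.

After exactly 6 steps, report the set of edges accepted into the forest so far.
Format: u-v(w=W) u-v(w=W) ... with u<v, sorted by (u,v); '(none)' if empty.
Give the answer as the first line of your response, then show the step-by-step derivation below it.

0-1(w=8) 0-5(w=8) 1-2(w=5) 2-3(w=4) 4-6(w=5) 5-6(w=11)

step 1: add edge 2-3 (w=4); MST = {2-3(w=4)}
step 2: add edge 1-2 (w=5); MST = {1-2(w=5) 2-3(w=4)}
step 3: add edge 4-6 (w=5); MST = {1-2(w=5) 2-3(w=4) 4-6(w=5)}
step 4: add edge 0-1 (w=8); MST = {0-1(w=8) 1-2(w=5) 2-3(w=4) 4-6(w=5)}
step 5: add edge 0-5 (w=8); MST = {0-1(w=8) 0-5(w=8) 1-2(w=5) 2-3(w=4) 4-6(w=5)}
step 6: add edge 5-6 (w=11); MST = {0-1(w=8) 0-5(w=8) 1-2(w=5) 2-3(w=4) 4-6(w=5) 5-6(w=11)}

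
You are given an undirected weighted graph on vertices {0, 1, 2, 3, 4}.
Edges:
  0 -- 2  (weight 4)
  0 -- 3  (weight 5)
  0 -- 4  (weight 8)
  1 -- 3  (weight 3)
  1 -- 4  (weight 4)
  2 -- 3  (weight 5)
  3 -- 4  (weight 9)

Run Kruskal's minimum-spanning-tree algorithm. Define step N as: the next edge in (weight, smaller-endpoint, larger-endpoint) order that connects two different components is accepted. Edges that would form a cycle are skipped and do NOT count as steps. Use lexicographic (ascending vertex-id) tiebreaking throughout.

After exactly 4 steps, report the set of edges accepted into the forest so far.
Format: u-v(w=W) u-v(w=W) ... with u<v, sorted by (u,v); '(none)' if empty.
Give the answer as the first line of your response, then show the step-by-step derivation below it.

0-2(w=4) 0-3(w=5) 1-3(w=3) 1-4(w=4)

step 1: add edge 1-3 (w=3); MST = {1-3(w=3)}
step 2: add edge 0-2 (w=4); MST = {0-2(w=4) 1-3(w=3)}
step 3: add edge 1-4 (w=4); MST = {0-2(w=4) 1-3(w=3) 1-4(w=4)}
step 4: add edge 0-3 (w=5); MST = {0-2(w=4) 0-3(w=5) 1-3(w=3) 1-4(w=4)}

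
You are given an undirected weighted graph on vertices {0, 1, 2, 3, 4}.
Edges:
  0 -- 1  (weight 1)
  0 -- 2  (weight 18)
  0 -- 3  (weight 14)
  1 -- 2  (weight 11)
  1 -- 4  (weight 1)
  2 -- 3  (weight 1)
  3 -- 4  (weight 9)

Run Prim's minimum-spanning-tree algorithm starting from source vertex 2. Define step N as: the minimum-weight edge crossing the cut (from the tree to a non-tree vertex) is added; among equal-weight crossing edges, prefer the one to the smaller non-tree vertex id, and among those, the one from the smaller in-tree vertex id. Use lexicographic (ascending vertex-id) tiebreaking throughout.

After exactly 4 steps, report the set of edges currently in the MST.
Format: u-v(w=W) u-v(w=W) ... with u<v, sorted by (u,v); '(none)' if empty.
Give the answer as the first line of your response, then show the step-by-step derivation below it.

0-1(w=1) 1-4(w=1) 2-3(w=1) 3-4(w=9)

step 1: add edge 2-3 (w=1); MST = {2-3(w=1)}
step 2: add edge 3-4 (w=9); MST = {2-3(w=1) 3-4(w=9)}
step 3: add edge 1-4 (w=1); MST = {1-4(w=1) 2-3(w=1) 3-4(w=9)}
step 4: add edge 0-1 (w=1); MST = {0-1(w=1) 1-4(w=1) 2-3(w=1) 3-4(w=9)}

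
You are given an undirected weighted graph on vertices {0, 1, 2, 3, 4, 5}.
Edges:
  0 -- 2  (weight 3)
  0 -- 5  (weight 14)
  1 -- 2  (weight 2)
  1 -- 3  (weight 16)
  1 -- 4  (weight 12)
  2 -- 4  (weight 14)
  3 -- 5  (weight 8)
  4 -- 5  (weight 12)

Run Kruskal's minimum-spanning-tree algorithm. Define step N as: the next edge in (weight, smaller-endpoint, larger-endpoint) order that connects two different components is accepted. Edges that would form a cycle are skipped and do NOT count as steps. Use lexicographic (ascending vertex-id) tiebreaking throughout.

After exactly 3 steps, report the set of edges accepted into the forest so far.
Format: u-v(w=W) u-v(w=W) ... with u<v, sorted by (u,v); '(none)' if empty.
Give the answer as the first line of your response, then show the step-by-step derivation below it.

0-2(w=3) 1-2(w=2) 3-5(w=8)

step 1: add edge 1-2 (w=2); MST = {1-2(w=2)}
step 2: add edge 0-2 (w=3); MST = {0-2(w=3) 1-2(w=2)}
step 3: add edge 3-5 (w=8); MST = {0-2(w=3) 1-2(w=2) 3-5(w=8)}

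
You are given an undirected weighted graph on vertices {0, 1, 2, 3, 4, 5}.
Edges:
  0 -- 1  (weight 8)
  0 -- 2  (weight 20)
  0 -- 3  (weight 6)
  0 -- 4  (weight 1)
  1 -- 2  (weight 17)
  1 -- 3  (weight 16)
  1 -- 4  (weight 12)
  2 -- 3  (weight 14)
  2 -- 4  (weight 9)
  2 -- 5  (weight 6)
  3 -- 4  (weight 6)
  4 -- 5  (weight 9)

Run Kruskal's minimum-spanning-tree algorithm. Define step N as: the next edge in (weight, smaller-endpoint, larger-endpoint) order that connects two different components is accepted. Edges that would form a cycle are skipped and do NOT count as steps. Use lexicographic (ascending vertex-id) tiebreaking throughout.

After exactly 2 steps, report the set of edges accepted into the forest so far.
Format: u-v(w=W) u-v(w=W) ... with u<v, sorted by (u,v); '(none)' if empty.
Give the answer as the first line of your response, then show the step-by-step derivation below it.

0-3(w=6) 0-4(w=1)

step 1: add edge 0-4 (w=1); MST = {0-4(w=1)}
step 2: add edge 0-3 (w=6); MST = {0-3(w=6) 0-4(w=1)}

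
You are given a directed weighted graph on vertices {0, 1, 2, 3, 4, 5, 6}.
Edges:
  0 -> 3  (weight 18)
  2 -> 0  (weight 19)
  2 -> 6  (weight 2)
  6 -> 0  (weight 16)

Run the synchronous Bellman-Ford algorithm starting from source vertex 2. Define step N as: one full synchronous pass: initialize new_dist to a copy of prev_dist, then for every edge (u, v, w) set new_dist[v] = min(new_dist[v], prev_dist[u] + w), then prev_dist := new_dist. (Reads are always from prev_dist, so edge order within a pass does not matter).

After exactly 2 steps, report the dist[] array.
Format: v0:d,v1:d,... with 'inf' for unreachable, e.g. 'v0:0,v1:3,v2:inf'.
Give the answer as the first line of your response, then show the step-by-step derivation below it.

v0:18,v1:inf,v2:0,v3:37,v4:inf,v5:inf,v6:2

step 1: dist = v0:19,v1:inf,v2:0,v3:inf,v4:inf,v5:inf,v6:2
step 2: dist = v0:18,v1:inf,v2:0,v3:37,v4:inf,v5:inf,v6:2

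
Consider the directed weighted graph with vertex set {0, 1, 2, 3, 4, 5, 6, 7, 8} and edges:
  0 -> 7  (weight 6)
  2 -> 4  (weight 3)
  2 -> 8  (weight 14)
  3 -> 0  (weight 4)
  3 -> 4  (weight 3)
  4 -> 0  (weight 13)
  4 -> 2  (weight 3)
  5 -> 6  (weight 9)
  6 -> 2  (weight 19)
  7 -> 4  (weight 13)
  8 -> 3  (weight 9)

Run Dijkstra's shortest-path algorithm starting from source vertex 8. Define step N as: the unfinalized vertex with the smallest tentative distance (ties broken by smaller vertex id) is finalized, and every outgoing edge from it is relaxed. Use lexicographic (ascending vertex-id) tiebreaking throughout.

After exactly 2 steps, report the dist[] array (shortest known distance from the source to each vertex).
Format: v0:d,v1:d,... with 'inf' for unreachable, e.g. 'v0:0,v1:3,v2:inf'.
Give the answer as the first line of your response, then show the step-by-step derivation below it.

v0:13,v1:inf,v2:inf,v3:9,v4:12,v5:inf,v6:inf,v7:inf,v8:0

step 1: dist = v0:inf,v1:inf,v2:inf,v3:9,v4:inf,v5:inf,v6:inf,v7:inf,v8:0
step 2: dist = v0:13,v1:inf,v2:inf,v3:9,v4:12,v5:inf,v6:inf,v7:inf,v8:0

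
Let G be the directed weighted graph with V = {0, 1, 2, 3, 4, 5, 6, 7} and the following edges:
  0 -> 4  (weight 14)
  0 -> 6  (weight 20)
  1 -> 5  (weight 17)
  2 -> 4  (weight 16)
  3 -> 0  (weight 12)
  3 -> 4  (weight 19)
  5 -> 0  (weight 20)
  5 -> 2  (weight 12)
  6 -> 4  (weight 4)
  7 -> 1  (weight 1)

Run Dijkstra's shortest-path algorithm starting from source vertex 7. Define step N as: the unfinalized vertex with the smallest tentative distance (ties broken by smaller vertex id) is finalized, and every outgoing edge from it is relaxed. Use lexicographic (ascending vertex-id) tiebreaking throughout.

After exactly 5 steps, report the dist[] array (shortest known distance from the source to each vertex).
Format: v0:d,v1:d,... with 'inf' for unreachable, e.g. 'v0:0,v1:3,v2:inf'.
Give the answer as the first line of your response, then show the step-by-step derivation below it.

v0:38,v1:1,v2:30,v3:inf,v4:46,v5:18,v6:58,v7:0

step 1: dist = v0:inf,v1:1,v2:inf,v3:inf,v4:inf,v5:inf,v6:inf,v7:0
step 2: dist = v0:inf,v1:1,v2:inf,v3:inf,v4:inf,v5:18,v6:inf,v7:0
step 3: dist = v0:38,v1:1,v2:30,v3:inf,v4:inf,v5:18,v6:inf,v7:0
step 4: dist = v0:38,v1:1,v2:30,v3:inf,v4:46,v5:18,v6:inf,v7:0
step 5: dist = v0:38,v1:1,v2:30,v3:inf,v4:46,v5:18,v6:58,v7:0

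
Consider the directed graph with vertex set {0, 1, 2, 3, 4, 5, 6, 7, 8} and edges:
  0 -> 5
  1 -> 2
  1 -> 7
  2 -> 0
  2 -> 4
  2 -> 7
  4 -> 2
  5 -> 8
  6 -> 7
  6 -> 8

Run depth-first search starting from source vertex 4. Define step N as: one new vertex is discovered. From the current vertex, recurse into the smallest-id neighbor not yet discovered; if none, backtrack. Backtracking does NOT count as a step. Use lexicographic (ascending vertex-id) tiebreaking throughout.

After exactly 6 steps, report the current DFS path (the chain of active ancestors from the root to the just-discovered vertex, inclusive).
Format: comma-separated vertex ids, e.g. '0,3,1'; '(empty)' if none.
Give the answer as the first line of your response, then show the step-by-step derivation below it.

4,2,7

step 1: discover 4; path=4; order=4
step 2: discover 2; path=4>2; order=4,2
step 3: discover 0; path=4>2>0; order=4,2,0
step 4: discover 5; path=4>2>0>5; order=4,2,0,5
step 5: discover 8; path=4>2>0>5>8; order=4,2,0,5,8
step 6: discover 7; path=4>2>7; order=4,2,0,5,8,7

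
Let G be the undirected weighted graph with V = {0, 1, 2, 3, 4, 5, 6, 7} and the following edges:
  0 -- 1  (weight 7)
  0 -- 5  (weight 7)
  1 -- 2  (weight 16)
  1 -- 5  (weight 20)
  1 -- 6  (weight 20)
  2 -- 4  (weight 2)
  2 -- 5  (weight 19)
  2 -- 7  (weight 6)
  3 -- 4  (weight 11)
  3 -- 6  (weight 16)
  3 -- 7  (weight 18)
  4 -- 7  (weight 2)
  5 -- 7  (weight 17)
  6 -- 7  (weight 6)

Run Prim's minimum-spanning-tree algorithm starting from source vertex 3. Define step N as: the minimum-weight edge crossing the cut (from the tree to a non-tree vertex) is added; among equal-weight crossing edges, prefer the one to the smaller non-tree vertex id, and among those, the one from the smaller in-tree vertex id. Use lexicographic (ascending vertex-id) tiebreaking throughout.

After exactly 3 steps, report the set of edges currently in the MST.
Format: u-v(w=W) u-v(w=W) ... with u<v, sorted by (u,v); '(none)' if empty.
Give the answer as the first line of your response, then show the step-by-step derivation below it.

2-4(w=2) 3-4(w=11) 4-7(w=2)

step 1: add edge 3-4 (w=11); MST = {3-4(w=11)}
step 2: add edge 2-4 (w=2); MST = {2-4(w=2) 3-4(w=11)}
step 3: add edge 4-7 (w=2); MST = {2-4(w=2) 3-4(w=11) 4-7(w=2)}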